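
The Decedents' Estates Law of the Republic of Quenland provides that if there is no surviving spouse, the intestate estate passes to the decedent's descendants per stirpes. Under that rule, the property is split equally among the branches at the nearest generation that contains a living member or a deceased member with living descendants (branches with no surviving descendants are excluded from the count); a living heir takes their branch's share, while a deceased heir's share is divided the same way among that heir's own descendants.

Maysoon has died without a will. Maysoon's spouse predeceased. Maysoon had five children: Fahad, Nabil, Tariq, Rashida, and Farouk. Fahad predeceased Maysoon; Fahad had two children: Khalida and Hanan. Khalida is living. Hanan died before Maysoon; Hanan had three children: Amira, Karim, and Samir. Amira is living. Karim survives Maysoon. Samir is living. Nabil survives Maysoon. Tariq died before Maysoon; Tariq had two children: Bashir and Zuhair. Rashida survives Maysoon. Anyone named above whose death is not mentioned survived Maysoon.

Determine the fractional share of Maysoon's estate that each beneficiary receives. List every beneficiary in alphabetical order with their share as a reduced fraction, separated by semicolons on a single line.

Amira 1/30; Bashir 1/10; Farouk 1/5; Karim 1/30; Khalida 1/10; Nabil 1/5; Rashida 1/5; Samir 1/30; Zuhair 1/10

There is no surviving spouse, so the entire estate passes to Maysoon's descendants per stirpes.
The estate is divided into 5 equal shares of 1/5 among Fahad, Nabil, Tariq, Rashida, Farouk.
Fahad predeceased; the 1/5 allotted to Fahad's branch passes to Fahad's issue by representation.
The 1/5 is divided into 2 equal shares of 1/10 among Khalida, Hanan.
Khalida is living and takes 1/10.
Hanan predeceased; the 1/10 allotted to Hanan's branch passes to Hanan's issue by representation.
The 1/10 is divided into 3 equal shares of 1/30 among Amira, Karim, Samir.
Amira is living and takes 1/30.
Karim is living and takes 1/30.
Samir is living and takes 1/30.
Nabil is living and takes 1/5.
Tariq predeceased; the 1/5 allotted to Tariq's branch passes to Tariq's issue by representation.
The 1/5 is divided into 2 equal shares of 1/10 among Bashir, Zuhair.
Bashir is living and takes 1/10.
Zuhair is living and takes 1/10.
Rashida is living and takes 1/5.
Farouk is living and takes 1/5.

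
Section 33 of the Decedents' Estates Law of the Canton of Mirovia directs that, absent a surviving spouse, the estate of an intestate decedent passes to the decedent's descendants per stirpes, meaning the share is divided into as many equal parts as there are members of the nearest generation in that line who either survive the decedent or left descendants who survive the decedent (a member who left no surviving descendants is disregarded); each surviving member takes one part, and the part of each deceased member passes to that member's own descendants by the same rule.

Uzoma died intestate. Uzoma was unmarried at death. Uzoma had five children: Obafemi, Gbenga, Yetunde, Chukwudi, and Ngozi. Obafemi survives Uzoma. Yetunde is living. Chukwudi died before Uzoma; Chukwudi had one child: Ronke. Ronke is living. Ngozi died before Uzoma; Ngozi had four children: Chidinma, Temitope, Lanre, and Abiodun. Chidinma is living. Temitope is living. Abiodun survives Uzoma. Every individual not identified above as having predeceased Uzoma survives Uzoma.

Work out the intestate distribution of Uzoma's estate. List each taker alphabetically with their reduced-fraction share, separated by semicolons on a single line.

Abiodun 1/20; Chidinma 1/20; Gbenga 1/5; Lanre 1/20; Obafemi 1/5; Ronke 1/5; Temitope 1/20; Yetunde 1/5

There is no surviving spouse, so the entire estate passes to Uzoma's descendants per stirpes.
The estate is divided into 5 equal shares of 1/5 among Obafemi, Gbenga, Yetunde, Chukwudi, Ngozi.
Obafemi is living and takes 1/5.
Gbenga is living and takes 1/5.
Yetunde is living and takes 1/5.
Chukwudi predeceased; the 1/5 allotted to Chukwudi's branch passes to Chukwudi's issue by representation.
Ronke is the sole taker at this level and receives the full 1/5.
Ngozi predeceased; the 1/5 allotted to Ngozi's branch passes to Ngozi's issue by representation.
The 1/5 is divided into 4 equal shares of 1/20 among Chidinma, Temitope, Lanre, Abiodun.
Chidinma is living and takes 1/20.
Temitope is living and takes 1/20.
Lanre is living and takes 1/20.
Abiodun is living and takes 1/20.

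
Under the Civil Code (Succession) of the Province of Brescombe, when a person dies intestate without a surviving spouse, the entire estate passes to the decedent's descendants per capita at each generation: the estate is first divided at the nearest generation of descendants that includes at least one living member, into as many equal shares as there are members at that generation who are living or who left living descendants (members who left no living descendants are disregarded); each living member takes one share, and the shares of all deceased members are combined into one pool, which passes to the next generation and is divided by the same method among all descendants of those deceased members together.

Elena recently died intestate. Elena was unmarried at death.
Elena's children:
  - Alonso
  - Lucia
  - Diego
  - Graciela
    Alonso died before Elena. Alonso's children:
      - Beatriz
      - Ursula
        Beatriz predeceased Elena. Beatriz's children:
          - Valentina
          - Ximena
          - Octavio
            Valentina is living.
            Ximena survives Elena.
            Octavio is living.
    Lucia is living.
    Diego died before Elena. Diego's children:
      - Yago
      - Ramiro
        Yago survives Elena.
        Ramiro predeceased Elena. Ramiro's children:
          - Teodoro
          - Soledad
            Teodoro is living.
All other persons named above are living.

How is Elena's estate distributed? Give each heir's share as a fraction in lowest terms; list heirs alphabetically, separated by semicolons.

Graciela 1/4; Lucia 1/4; Octavio 1/20; Soledad 1/20; Teodoro 1/20; Ursula 1/8; Valentina 1/20; Ximena 1/20; Yago 1/8

There is no surviving spouse, so the entire estate passes to Elena's descendants per capita at each generation.
At generation 1 (Alonso, Lucia, Diego, Graciela) there are 4 shares of (1)/4 = 1/4 each.
Living: Lucia and Graciela — each takes 1/4.
Deceased: Alonso and Diego. Their combined 1/2 is pooled and carried to generation 2.
At generation 2 (Beatriz, Ursula, Yago, Ramiro) there are 4 shares of (1/2)/4 = 1/8 each.
Living: Ursula and Yago — each takes 1/8.
Deceased: Beatriz and Ramiro. Their combined 1/4 is pooled and carried to generation 3.
At generation 3 (Valentina, Ximena, Octavio, Teodoro, Soledad) there are 5 shares of (1/4)/5 = 1/20 each.
Living: Valentina, Ximena, Octavio, Teodoro, and Soledad — each takes 1/20.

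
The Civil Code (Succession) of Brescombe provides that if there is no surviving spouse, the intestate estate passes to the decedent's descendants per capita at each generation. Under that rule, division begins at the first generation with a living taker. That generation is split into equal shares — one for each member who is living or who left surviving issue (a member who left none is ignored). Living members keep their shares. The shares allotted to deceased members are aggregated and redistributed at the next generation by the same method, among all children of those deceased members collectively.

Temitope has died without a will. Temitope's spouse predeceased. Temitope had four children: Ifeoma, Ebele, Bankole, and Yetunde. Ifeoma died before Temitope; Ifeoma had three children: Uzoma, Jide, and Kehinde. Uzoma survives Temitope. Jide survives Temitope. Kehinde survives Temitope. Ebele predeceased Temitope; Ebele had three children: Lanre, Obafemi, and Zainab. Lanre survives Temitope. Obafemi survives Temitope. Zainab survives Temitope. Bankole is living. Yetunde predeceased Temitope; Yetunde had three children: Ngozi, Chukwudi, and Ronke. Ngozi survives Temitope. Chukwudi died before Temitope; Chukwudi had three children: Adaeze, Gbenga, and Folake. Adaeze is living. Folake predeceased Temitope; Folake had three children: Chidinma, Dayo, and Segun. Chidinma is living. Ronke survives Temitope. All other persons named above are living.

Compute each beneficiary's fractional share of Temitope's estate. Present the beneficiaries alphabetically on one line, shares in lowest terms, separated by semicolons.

There is no surviving spouse, so the entire estate passes to Temitope's descendants per capita at each generation.
At generation 1 (Ifeoma, Ebele, Bankole, Yetunde) there are 4 shares of (1)/4 = 1/4 each.
Living: Bankole — each takes 1/4.
Deceased: Ifeoma, Ebele, and Yetunde. Their combined 3/4 is pooled and carried to generation 2.
At generation 2 (Uzoma, Jide, Kehinde, Lanre, Obafemi, Zainab, Ngozi, Chukwudi, Ronke) there are 9 shares of (3/4)/9 = 1/12 each.
Living: Uzoma, Jide, Kehinde, Lanre, Obafemi, Zainab, Ngozi, and Ronke — each takes 1/12.
Deceased: Chukwudi. That 1/12 share is carried to generation 3.
At generation 3 (Adaeze, Gbenga, Folake) there are 3 shares of (1/12)/3 = 1/36 each.
Living: Adaeze and Gbenga — each takes 1/36.
Deceased: Folake. That 1/36 share is carried to generation 4.
At generation 4 (Chidinma, Dayo, Segun) there are 3 shares of (1/36)/3 = 1/108 each.
Living: Chidinma, Dayo, and Segun — each takes 1/108.

Adaeze 1/36; Bankole 1/4; Chidinma 1/108; Dayo 1/108; Gbenga 1/36; Jide 1/12; Kehinde 1/12; Lanre 1/12; Ngozi 1/12; Obafemi 1/12; Ronke 1/12; Segun 1/108; Uzoma 1/12; Zainab 1/12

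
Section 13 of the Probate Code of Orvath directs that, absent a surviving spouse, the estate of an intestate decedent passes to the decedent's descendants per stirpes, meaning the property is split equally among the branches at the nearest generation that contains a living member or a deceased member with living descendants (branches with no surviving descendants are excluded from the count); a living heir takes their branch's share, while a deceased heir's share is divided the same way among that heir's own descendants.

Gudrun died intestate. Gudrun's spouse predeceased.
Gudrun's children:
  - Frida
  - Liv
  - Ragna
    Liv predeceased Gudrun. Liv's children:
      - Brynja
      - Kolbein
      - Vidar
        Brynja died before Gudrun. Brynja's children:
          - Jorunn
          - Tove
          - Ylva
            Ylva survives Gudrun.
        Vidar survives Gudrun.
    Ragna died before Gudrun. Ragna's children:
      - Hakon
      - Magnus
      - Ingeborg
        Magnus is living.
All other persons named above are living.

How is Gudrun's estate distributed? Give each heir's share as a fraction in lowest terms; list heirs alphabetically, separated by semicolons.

Frida 1/3; Hakon 1/9; Ingeborg 1/9; Jorunn 1/27; Kolbein 1/9; Magnus 1/9; Tove 1/27; Vidar 1/9; Ylva 1/27

There is no surviving spouse, so the entire estate passes to Gudrun's descendants per stirpes.
The estate is divided into 3 equal shares of 1/3 among Frida, Liv, Ragna.
Frida is living and takes 1/3.
Liv predeceased; the 1/3 allotted to Liv's branch passes to Liv's issue by representation.
The 1/3 is divided into 3 equal shares of 1/9 among Brynja, Kolbein, Vidar.
Brynja predeceased; the 1/9 allotted to Brynja's branch passes to Brynja's issue by representation.
The 1/9 is divided into 3 equal shares of 1/27 among Jorunn, Tove, Ylva.
Jorunn is living and takes 1/27.
Tove is living and takes 1/27.
Ylva is living and takes 1/27.
Kolbein is living and takes 1/9.
Vidar is living and takes 1/9.
Ragna predeceased; the 1/3 allotted to Ragna's branch passes to Ragna's issue by representation.
The 1/3 is divided into 3 equal shares of 1/9 among Hakon, Magnus, Ingeborg.
Hakon is living and takes 1/9.
Magnus is living and takes 1/9.
Ingeborg is living and takes 1/9.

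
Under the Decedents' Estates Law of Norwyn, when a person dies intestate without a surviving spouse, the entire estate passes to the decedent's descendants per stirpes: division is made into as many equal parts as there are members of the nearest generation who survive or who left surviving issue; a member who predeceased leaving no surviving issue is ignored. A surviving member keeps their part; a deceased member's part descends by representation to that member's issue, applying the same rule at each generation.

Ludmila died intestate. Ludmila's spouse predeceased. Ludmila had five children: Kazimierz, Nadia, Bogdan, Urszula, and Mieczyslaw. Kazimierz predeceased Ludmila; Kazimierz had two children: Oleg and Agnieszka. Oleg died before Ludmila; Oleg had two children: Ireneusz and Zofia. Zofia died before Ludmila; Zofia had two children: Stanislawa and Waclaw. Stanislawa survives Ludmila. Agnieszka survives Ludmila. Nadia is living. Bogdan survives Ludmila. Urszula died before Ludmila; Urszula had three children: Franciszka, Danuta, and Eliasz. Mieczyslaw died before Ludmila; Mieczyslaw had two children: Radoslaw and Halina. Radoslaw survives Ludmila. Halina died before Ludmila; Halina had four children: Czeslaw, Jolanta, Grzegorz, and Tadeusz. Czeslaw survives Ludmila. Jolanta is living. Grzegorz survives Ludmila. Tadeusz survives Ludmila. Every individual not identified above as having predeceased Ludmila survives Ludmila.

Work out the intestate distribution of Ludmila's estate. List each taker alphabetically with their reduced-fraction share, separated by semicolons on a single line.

Agnieszka 1/10; Bogdan 1/5; Czeslaw 1/40; Danuta 1/15; Eliasz 1/15; Franciszka 1/15; Grzegorz 1/40; Ireneusz 1/20; Jolanta 1/40; Nadia 1/5; Radoslaw 1/10; Stanislawa 1/40; Tadeusz 1/40; Waclaw 1/40

There is no surviving spouse, so the entire estate passes to Ludmila's descendants per stirpes.
The estate is divided into 5 equal shares of 1/5 among Kazimierz, Nadia, Bogdan, Urszula, Mieczyslaw.
Kazimierz predeceased; the 1/5 allotted to Kazimierz's branch passes to Kazimierz's issue by representation.
The 1/5 is divided into 2 equal shares of 1/10 among Oleg, Agnieszka.
Oleg predeceased; the 1/10 allotted to Oleg's branch passes to Oleg's issue by representation.
The 1/10 is divided into 2 equal shares of 1/20 among Ireneusz, Zofia.
Ireneusz is living and takes 1/20.
Zofia predeceased; the 1/20 allotted to Zofia's branch passes to Zofia's issue by representation.
The 1/20 is divided into 2 equal shares of 1/40 among Stanislawa, Waclaw.
Stanislawa is living and takes 1/40.
Waclaw is living and takes 1/40.
Agnieszka is living and takes 1/10.
Nadia is living and takes 1/5.
Bogdan is living and takes 1/5.
Urszula predeceased; the 1/5 allotted to Urszula's branch passes to Urszula's issue by representation.
The 1/5 is divided into 3 equal shares of 1/15 among Franciszka, Danuta, Eliasz.
Franciszka is living and takes 1/15.
Danuta is living and takes 1/15.
Eliasz is living and takes 1/15.
Mieczyslaw predeceased; the 1/5 allotted to Mieczyslaw's branch passes to Mieczyslaw's issue by representation.
The 1/5 is divided into 2 equal shares of 1/10 among Radoslaw, Halina.
Radoslaw is living and takes 1/10.
Halina predeceased; the 1/10 allotted to Halina's branch passes to Halina's issue by representation.
The 1/10 is divided into 4 equal shares of 1/40 among Czeslaw, Jolanta, Grzegorz, Tadeusz.
Czeslaw is living and takes 1/40.
Jolanta is living and takes 1/40.
Grzegorz is living and takes 1/40.
Tadeusz is living and takes 1/40.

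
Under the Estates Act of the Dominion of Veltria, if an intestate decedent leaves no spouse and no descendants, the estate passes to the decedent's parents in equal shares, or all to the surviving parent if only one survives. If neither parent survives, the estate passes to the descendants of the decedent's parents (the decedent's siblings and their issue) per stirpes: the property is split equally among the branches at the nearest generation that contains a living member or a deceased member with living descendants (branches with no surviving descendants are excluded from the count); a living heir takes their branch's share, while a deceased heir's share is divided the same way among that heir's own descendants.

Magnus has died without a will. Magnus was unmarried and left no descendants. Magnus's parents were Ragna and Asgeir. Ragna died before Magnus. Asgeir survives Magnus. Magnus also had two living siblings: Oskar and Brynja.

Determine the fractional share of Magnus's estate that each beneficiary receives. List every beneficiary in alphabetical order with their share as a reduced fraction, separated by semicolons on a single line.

Asgeir 1

Only one parent, Asgeir, survives, so Asgeir takes the entire estate. The siblings take nothing because a surviving parent has priority.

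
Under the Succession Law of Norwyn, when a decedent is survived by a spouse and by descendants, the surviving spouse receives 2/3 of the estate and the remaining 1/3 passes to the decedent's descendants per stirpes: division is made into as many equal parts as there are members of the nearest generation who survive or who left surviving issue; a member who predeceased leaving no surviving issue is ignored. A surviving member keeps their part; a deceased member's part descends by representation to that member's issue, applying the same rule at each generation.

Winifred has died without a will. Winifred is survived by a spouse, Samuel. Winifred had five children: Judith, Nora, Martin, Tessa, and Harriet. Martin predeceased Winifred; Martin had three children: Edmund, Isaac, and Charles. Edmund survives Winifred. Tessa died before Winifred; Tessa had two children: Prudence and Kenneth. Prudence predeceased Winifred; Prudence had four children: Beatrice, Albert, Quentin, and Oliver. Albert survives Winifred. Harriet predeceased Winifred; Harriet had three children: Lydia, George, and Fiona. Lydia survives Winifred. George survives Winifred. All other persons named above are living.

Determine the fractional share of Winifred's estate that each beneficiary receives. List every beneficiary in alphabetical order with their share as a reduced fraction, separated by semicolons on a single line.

Albert 1/120; Beatrice 1/120; Charles 1/45; Edmund 1/45; Fiona 1/45; George 1/45; Isaac 1/45; Judith 1/15; Kenneth 1/30; Lydia 1/45; Nora 1/15; Oliver 1/120; Quentin 1/120; Samuel 2/3

Samuel, as surviving spouse, takes 2/3.
The remaining 1/3 passes to Winifred's descendants per stirpes.
The 1/3 is divided into 5 equal shares of 1/15 among Judith, Nora, Martin, Tessa, Harriet.
Judith is living and takes 1/15.
Nora is living and takes 1/15.
Martin predeceased; the 1/15 allotted to Martin's branch passes to Martin's issue by representation.
The 1/15 is divided into 3 equal shares of 1/45 among Edmund, Isaac, Charles.
Edmund is living and takes 1/45.
Isaac is living and takes 1/45.
Charles is living and takes 1/45.
Tessa predeceased; the 1/15 allotted to Tessa's branch passes to Tessa's issue by representation.
The 1/15 is divided into 2 equal shares of 1/30 among Prudence, Kenneth.
Prudence predeceased; the 1/30 allotted to Prudence's branch passes to Prudence's issue by representation.
The 1/30 is divided into 4 equal shares of 1/120 among Beatrice, Albert, Quentin, Oliver.
Beatrice is living and takes 1/120.
Albert is living and takes 1/120.
Quentin is living and takes 1/120.
Oliver is living and takes 1/120.
Kenneth is living and takes 1/30.
Harriet predeceased; the 1/15 allotted to Harriet's branch passes to Harriet's issue by representation.
The 1/15 is divided into 3 equal shares of 1/45 among Lydia, George, Fiona.
Lydia is living and takes 1/45.
George is living and takes 1/45.
Fiona is living and takes 1/45.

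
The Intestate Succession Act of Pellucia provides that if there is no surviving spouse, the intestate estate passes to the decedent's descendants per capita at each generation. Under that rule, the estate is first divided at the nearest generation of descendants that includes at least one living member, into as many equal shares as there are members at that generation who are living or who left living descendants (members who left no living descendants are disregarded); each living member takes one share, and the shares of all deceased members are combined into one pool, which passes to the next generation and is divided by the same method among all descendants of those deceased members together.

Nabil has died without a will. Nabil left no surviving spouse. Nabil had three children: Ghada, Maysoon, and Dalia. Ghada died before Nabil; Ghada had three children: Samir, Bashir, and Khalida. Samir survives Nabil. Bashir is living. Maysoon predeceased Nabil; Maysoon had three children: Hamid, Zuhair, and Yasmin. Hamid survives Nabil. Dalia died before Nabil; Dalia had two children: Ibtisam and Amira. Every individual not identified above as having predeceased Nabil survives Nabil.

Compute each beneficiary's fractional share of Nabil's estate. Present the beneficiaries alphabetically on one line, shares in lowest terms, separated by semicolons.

Amira 1/8; Bashir 1/8; Hamid 1/8; Ibtisam 1/8; Khalida 1/8; Samir 1/8; Yasmin 1/8; Zuhair 1/8

There is no surviving spouse, so the entire estate passes to Nabil's descendants per capita at each generation.
No one at generation 1 (Ghada, Maysoon, Dalia) is living; moving to the next generation.
At generation 2 (Samir, Bashir, Khalida, Hamid, Zuhair, Yasmin, Ibtisam, Amira) there are 8 shares of (1)/8 = 1/8 each.
Living: Samir, Bashir, Khalida, Hamid, Zuhair, Yasmin, Ibtisam, and Amira — each takes 1/8.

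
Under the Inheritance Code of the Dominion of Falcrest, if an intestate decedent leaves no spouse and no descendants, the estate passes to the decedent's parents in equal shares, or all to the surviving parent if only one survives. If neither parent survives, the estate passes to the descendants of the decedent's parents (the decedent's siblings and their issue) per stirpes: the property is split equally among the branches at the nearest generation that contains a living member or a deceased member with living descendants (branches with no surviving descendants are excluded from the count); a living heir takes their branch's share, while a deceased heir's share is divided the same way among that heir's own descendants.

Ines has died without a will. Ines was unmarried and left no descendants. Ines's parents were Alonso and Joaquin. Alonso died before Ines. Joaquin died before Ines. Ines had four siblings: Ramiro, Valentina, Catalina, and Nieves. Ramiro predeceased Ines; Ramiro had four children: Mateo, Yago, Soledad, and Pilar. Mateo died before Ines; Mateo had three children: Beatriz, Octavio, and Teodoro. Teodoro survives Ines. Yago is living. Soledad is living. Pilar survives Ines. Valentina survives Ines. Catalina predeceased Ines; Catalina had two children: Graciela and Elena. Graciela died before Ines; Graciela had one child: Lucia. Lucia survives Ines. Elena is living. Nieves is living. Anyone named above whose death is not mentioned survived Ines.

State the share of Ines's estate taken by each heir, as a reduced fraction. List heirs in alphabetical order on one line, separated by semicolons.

Neither parent survives and there are no descendants, so the estate passes to Ines's siblings and their issue per stirpes.
The estate is divided into 4 equal shares of 1/4 among Ramiro, Valentina, Catalina, Nieves.
Ramiro predeceased; the 1/4 allotted to Ramiro's branch passes to Ramiro's issue by representation.
The 1/4 is divided into 4 equal shares of 1/16 among Mateo, Yago, Soledad, Pilar.
Mateo predeceased; the 1/16 allotted to Mateo's branch passes to Mateo's issue by representation.
The 1/16 is divided into 3 equal shares of 1/48 among Beatriz, Octavio, Teodoro.
Beatriz is living and takes 1/48.
Octavio is living and takes 1/48.
Teodoro is living and takes 1/48.
Yago is living and takes 1/16.
Soledad is living and takes 1/16.
Pilar is living and takes 1/16.
Valentina is living and takes 1/4.
Catalina predeceased; the 1/4 allotted to Catalina's branch passes to Catalina's issue by representation.
The 1/4 is divided into 2 equal shares of 1/8 among Graciela, Elena.
Graciela predeceased; the 1/8 allotted to Graciela's branch passes to Graciela's issue by representation.
Lucia is the sole taker at this level and receives the full 1/8.
Elena is living and takes 1/8.
Nieves is living and takes 1/4.

Beatriz 1/48; Elena 1/8; Lucia 1/8; Nieves 1/4; Octavio 1/48; Pilar 1/16; Soledad 1/16; Teodoro 1/48; Valentina 1/4; Yago 1/16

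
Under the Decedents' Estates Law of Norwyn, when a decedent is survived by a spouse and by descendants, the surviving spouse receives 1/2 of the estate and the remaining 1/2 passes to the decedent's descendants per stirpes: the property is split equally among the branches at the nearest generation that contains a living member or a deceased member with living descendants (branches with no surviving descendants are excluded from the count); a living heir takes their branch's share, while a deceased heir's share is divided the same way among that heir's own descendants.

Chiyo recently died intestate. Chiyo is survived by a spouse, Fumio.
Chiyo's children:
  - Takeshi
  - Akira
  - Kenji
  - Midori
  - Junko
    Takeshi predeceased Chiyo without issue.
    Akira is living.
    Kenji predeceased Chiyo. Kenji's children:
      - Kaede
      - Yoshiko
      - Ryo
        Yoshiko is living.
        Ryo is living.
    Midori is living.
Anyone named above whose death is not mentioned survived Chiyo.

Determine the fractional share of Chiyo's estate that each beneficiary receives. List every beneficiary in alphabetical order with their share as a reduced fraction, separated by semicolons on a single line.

Akira 1/8; Fumio 1/2; Junko 1/8; Kaede 1/24; Midori 1/8; Ryo 1/24; Yoshiko 1/24

Fumio, as surviving spouse, takes 1/2.
The remaining 1/2 passes to Chiyo's descendants per stirpes.
Takeshi left no surviving issue, so that branch lapses and is disregarded.
The 1/2 is divided into 4 equal shares of 1/8 among Akira, Kenji, Midori, Junko.
Akira is living and takes 1/8.
Kenji predeceased; the 1/8 allotted to Kenji's branch passes to Kenji's issue by representation.
The 1/8 is divided into 3 equal shares of 1/24 among Kaede, Yoshiko, Ryo.
Kaede is living and takes 1/24.
Yoshiko is living and takes 1/24.
Ryo is living and takes 1/24.
Midori is living and takes 1/8.
Junko is living and takes 1/8.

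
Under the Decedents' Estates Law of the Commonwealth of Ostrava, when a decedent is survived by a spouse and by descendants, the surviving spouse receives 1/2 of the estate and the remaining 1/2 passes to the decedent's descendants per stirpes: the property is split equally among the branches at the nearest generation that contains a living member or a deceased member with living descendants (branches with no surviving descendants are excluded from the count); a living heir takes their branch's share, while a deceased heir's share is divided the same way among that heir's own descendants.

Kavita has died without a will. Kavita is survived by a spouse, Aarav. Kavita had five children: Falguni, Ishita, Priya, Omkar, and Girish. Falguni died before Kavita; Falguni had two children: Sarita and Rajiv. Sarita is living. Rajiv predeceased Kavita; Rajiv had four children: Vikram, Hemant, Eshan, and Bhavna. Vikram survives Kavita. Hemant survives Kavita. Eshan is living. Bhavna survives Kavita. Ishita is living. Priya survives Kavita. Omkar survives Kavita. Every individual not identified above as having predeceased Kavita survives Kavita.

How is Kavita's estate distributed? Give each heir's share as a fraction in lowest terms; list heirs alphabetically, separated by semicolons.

Aarav 1/2; Bhavna 1/80; Eshan 1/80; Girish 1/10; Hemant 1/80; Ishita 1/10; Omkar 1/10; Priya 1/10; Sarita 1/20; Vikram 1/80

Aarav, as surviving spouse, takes 1/2.
The remaining 1/2 passes to Kavita's descendants per stirpes.
The 1/2 is divided into 5 equal shares of 1/10 among Falguni, Ishita, Priya, Omkar, Girish.
Falguni predeceased; the 1/10 allotted to Falguni's branch passes to Falguni's issue by representation.
The 1/10 is divided into 2 equal shares of 1/20 among Sarita, Rajiv.
Sarita is living and takes 1/20.
Rajiv predeceased; the 1/20 allotted to Rajiv's branch passes to Rajiv's issue by representation.
The 1/20 is divided into 4 equal shares of 1/80 among Vikram, Hemant, Eshan, Bhavna.
Vikram is living and takes 1/80.
Hemant is living and takes 1/80.
Eshan is living and takes 1/80.
Bhavna is living and takes 1/80.
Ishita is living and takes 1/10.
Priya is living and takes 1/10.
Omkar is living and takes 1/10.
Girish is living and takes 1/10.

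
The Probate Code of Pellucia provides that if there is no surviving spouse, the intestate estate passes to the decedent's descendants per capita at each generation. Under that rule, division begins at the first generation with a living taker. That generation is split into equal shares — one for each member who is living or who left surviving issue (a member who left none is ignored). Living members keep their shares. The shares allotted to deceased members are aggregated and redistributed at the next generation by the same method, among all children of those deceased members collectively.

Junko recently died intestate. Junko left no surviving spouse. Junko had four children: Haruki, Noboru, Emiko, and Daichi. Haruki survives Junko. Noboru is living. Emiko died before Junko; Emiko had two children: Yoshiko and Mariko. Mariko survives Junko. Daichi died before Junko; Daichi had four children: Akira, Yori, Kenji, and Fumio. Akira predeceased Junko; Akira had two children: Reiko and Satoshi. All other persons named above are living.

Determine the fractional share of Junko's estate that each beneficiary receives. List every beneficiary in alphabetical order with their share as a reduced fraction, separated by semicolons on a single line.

Fumio 1/12; Haruki 1/4; Kenji 1/12; Mariko 1/12; Noboru 1/4; Reiko 1/24; Satoshi 1/24; Yori 1/12; Yoshiko 1/12

There is no surviving spouse, so the entire estate passes to Junko's descendants per capita at each generation.
At generation 1 (Haruki, Noboru, Emiko, Daichi) there are 4 shares of (1)/4 = 1/4 each.
Living: Haruki and Noboru — each takes 1/4.
Deceased: Emiko and Daichi. Their combined 1/2 is pooled and carried to generation 2.
At generation 2 (Yoshiko, Mariko, Akira, Yori, Kenji, Fumio) there are 6 shares of (1/2)/6 = 1/12 each.
Living: Yoshiko, Mariko, Yori, Kenji, and Fumio — each takes 1/12.
Deceased: Akira. That 1/12 share is carried to generation 3.
At generation 3 (Reiko, Satoshi) there are 2 shares of (1/12)/2 = 1/24 each.
Living: Reiko and Satoshi — each takes 1/24.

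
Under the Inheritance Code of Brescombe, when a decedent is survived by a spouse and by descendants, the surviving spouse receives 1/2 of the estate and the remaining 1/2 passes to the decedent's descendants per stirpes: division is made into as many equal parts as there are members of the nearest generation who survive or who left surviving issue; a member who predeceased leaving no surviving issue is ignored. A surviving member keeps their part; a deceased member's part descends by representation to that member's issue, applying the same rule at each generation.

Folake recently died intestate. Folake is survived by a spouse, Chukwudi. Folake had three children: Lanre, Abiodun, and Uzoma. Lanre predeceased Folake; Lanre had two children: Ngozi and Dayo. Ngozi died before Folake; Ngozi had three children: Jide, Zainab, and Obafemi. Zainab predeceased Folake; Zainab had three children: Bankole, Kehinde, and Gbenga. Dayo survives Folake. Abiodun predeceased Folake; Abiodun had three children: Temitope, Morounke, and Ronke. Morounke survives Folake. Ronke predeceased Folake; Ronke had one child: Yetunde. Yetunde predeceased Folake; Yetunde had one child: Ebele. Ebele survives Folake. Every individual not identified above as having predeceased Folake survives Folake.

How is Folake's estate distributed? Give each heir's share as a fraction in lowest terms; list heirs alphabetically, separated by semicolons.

Bankole 1/108; Chukwudi 1/2; Dayo 1/12; Ebele 1/18; Gbenga 1/108; Jide 1/36; Kehinde 1/108; Morounke 1/18; Obafemi 1/36; Temitope 1/18; Uzoma 1/6

Chukwudi, as surviving spouse, takes 1/2.
The remaining 1/2 passes to Folake's descendants per stirpes.
The 1/2 is divided into 3 equal shares of 1/6 among Lanre, Abiodun, Uzoma.
Lanre predeceased; the 1/6 allotted to Lanre's branch passes to Lanre's issue by representation.
The 1/6 is divided into 2 equal shares of 1/12 among Ngozi, Dayo.
Ngozi predeceased; the 1/12 allotted to Ngozi's branch passes to Ngozi's issue by representation.
The 1/12 is divided into 3 equal shares of 1/36 among Jide, Zainab, Obafemi.
Jide is living and takes 1/36.
Zainab predeceased; the 1/36 allotted to Zainab's branch passes to Zainab's issue by representation.
The 1/36 is divided into 3 equal shares of 1/108 among Bankole, Kehinde, Gbenga.
Bankole is living and takes 1/108.
Kehinde is living and takes 1/108.
Gbenga is living and takes 1/108.
Obafemi is living and takes 1/36.
Dayo is living and takes 1/12.
Abiodun predeceased; the 1/6 allotted to Abiodun's branch passes to Abiodun's issue by representation.
The 1/6 is divided into 3 equal shares of 1/18 among Temitope, Morounke, Ronke.
Temitope is living and takes 1/18.
Morounke is living and takes 1/18.
Ronke predeceased; the 1/18 allotted to Ronke's branch passes to Ronke's issue by representation.
Yetunde's line is the sole branch at this level, so the full 1/18 passes to Yetunde's issue by representation.
Ebele is the sole taker at this level and receives the full 1/18.
Uzoma is living and takes 1/6.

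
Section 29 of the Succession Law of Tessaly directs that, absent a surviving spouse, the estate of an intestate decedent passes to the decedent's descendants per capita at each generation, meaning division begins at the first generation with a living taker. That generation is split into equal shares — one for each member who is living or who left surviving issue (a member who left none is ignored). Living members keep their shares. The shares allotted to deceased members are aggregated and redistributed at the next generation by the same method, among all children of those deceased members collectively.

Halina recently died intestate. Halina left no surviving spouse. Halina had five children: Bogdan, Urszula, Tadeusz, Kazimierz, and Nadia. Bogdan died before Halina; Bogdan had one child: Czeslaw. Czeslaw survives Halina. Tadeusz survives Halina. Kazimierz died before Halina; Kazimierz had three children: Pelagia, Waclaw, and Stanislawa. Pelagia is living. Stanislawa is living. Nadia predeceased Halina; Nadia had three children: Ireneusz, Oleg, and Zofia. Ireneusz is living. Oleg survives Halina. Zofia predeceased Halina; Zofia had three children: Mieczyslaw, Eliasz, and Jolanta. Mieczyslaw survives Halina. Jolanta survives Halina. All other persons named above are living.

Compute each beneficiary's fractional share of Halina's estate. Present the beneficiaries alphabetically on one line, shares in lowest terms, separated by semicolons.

Czeslaw 3/35; Eliasz 1/35; Ireneusz 3/35; Jolanta 1/35; Mieczyslaw 1/35; Oleg 3/35; Pelagia 3/35; Stanislawa 3/35; Tadeusz 1/5; Urszula 1/5; Waclaw 3/35

There is no surviving spouse, so the entire estate passes to Halina's descendants per capita at each generation.
At generation 1 (Bogdan, Urszula, Tadeusz, Kazimierz, Nadia) there are 5 shares of (1)/5 = 1/5 each.
Living: Urszula and Tadeusz — each takes 1/5.
Deceased: Bogdan, Kazimierz, and Nadia. Their combined 3/5 is pooled and carried to generation 2.
At generation 2 (Czeslaw, Pelagia, Waclaw, Stanislawa, Ireneusz, Oleg, Zofia) there are 7 shares of (3/5)/7 = 3/35 each.
Living: Czeslaw, Pelagia, Waclaw, Stanislawa, Ireneusz, and Oleg — each takes 3/35.
Deceased: Zofia. That 3/35 share is carried to generation 3.
At generation 3 (Mieczyslaw, Eliasz, Jolanta) there are 3 shares of (3/35)/3 = 1/35 each.
Living: Mieczyslaw, Eliasz, and Jolanta — each takes 1/35.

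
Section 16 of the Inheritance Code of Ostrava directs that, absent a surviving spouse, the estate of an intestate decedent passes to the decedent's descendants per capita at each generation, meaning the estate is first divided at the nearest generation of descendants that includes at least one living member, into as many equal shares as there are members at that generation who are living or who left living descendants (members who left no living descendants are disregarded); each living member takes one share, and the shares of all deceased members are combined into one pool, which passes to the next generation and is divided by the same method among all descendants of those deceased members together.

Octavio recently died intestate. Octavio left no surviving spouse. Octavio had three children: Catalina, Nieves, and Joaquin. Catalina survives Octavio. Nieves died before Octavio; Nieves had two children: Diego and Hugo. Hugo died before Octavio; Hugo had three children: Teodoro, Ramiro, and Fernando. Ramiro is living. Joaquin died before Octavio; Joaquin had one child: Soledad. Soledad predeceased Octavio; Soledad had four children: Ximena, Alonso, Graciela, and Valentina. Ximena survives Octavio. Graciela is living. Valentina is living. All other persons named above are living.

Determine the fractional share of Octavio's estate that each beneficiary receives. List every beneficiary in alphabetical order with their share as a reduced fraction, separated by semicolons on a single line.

There is no surviving spouse, so the entire estate passes to Octavio's descendants per capita at each generation.
At generation 1 (Catalina, Nieves, Joaquin) there are 3 shares of (1)/3 = 1/3 each.
Living: Catalina — each takes 1/3.
Deceased: Nieves and Joaquin. Their combined 2/3 is pooled and carried to generation 2.
At generation 2 (Diego, Hugo, Soledad) there are 3 shares of (2/3)/3 = 2/9 each.
Living: Diego — each takes 2/9.
Deceased: Hugo and Soledad. Their combined 4/9 is pooled and carried to generation 3.
At generation 3 (Teodoro, Ramiro, Fernando, Ximena, Alonso, Graciela, Valentina) there are 7 shares of (4/9)/7 = 4/63 each.
Living: Teodoro, Ramiro, Fernando, Ximena, Alonso, Graciela, and Valentina — each takes 4/63.

Alonso 4/63; Catalina 1/3; Diego 2/9; Fernando 4/63; Graciela 4/63; Ramiro 4/63; Teodoro 4/63; Valentina 4/63; Ximena 4/63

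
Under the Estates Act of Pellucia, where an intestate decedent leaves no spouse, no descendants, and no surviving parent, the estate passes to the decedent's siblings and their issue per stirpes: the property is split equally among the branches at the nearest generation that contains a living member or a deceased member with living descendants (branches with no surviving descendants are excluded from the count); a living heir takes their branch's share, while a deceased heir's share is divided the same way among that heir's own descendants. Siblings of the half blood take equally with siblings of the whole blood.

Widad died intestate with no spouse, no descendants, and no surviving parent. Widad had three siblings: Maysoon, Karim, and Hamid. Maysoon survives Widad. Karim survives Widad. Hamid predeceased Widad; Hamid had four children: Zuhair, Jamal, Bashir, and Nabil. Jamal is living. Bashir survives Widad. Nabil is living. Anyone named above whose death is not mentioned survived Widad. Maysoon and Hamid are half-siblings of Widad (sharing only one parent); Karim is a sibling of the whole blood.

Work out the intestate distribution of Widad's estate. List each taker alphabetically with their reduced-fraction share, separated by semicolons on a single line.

No spouse, descendants, or parent survives, so the estate passes to Widad's siblings per stirpes.
Half-blood and whole-blood siblings take equally under the stated rule.
The estate is divided into 3 equal shares of 1/3 among Maysoon, Karim, Hamid.
Maysoon is living and takes 1/3.
Karim is living and takes 1/3.
Hamid predeceased; the 1/3 allotted to Hamid's branch passes to Hamid's issue by representation.
The 1/3 is divided into 4 equal shares of 1/12 among Zuhair, Jamal, Bashir, Nabil.
Zuhair is living and takes 1/12.
Jamal is living and takes 1/12.
Bashir is living and takes 1/12.
Nabil is living and takes 1/12.

Bashir 1/12; Jamal 1/12; Karim 1/3; Maysoon 1/3; Nabil 1/12; Zuhair 1/12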